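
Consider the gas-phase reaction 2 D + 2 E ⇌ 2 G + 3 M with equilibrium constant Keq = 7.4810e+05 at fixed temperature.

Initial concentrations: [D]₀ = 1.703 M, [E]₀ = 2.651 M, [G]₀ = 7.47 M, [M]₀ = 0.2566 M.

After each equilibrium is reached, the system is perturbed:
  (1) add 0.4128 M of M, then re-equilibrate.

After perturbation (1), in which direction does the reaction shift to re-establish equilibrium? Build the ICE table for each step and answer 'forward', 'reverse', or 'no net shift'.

Q₀ = 0.04626 vs Keq = 7.4810e+05 ⇒ Q<K, forward
Step 1:
                  D         E         G         M
  I           1.703     2.651      7.47    0.2566
  C          -1.655    -1.655     1.655     2.482
  E         0.04802     0.996     9.125     2.739
  solve Keq expr → x = 0.8275; check Q = 7.4810e+05
Then add 0.4128 M of M.
Step 2:
                  D         E         G         M
  I         0.04802     0.996     9.125     3.152
  C         0.01017   0.01017  -0.01017  -0.01525
  E         0.05818     1.006     9.115     3.137
  solve Keq expr → x = -0.005083; check Q = 7.4810e+05

Direction: reverse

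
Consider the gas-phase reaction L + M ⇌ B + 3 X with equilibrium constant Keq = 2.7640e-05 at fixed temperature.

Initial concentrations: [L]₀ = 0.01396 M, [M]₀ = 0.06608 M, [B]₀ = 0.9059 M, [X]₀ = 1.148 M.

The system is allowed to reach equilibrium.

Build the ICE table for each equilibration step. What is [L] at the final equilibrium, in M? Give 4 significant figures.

[L]_eq = 0.3897 M

Q₀ = 1486 vs Keq = 2.7640e-05 ⇒ Q>K, reverse
Step 1:
                    L           M           B           X
  init        0.01396     0.06608      0.9059       1.148
  Δ            0.3757      0.3757     -0.3757      -1.127
  eq           0.3897      0.4418      0.5302     0.02078
  solve Keq expr → x = -0.3757; check Q = 2.7640e-05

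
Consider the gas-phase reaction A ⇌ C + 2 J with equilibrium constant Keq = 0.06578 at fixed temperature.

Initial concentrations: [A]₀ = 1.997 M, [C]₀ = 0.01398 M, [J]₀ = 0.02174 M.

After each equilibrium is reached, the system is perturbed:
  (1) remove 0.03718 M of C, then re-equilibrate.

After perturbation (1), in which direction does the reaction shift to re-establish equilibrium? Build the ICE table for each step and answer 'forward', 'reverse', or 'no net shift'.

Q₀ = 3.3086e-06 vs Keq = 0.06578 ⇒ Q<K, forward
Step 1:
                   A          C          J
  I            1.997    0.01398    0.02174
  C          -0.2919     0.2919     0.5838
  E            1.705     0.3059     0.6055
  solve Keq expr → x = 0.2919; check Q = 0.06578
Then remove 0.03718 M of C.
Step 2:
                   A          C          J
  I            1.705     0.2687     0.6055
  C         -0.01211    0.01211    0.02421
  E            1.693     0.2808     0.6298
  solve Keq expr → x = 0.01211; check Q = 0.06578

Direction: forward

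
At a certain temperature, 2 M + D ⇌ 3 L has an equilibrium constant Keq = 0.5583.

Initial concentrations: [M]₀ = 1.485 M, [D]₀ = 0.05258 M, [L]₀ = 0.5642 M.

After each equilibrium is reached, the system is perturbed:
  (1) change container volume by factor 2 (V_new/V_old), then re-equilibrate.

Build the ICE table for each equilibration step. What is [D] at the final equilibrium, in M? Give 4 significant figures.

Q₀ = 1.549 vs Keq = 0.5583 ⇒ Q>K, reverse
Step 1:
                  M         D         L
  Initial     1.485   0.05258    0.5642
  Change    0.05813   0.02906  -0.08719
  Equil       1.543   0.08164     0.477
  solve Keq expr → x = -0.02906; check Q = 0.5583
Then change container volume by factor 2 (V_new/V_old).
Step 2:
                  M         D         L
  Initial    0.7716   0.04082    0.2385
  Change          0         0         0
  Equil      0.7716   0.04082    0.2385
  solve Keq expr → x = 0; check Q = 0.5583

[D]_eq = 0.04082 M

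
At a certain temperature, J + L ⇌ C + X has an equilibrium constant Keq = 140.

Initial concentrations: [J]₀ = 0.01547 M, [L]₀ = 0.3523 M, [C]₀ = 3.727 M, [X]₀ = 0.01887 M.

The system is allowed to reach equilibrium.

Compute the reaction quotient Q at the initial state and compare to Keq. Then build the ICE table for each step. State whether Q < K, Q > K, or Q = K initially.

Q₀ = 12.9; Q < K (proceeds forward)

Q₀ = 12.9 vs Keq = 140 ⇒ Q<K, forward
Step 1:
                   J          L          C          X
  Initial    0.01547     0.3523      3.727    0.01887
  Change    -0.01296   -0.01296    0.01296    0.01296
  Equil     0.002506     0.3393       3.74    0.03183
  solve Keq expr → x = 0.01296; check Q = 140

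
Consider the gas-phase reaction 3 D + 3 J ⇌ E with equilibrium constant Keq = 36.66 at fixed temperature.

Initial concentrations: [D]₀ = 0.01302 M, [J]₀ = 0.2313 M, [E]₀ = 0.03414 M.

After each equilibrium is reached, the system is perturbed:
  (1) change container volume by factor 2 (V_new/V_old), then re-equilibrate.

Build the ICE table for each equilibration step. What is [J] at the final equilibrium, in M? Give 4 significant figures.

Q₀ = 1.2500e+06 vs Keq = 36.66 ⇒ Q>K, reverse
Step 1:
                   D          J          E
  init       0.01302     0.2313    0.03414
  Δ           0.0972     0.0972    -0.0324
  eq          0.1102     0.3285    0.00174
  solve Keq expr → x = -0.0324; check Q = 36.66
Then change container volume by factor 2 (V_new/V_old).
Step 2:
                   D          J          E
  init       0.05511     0.1642 8.7005e-04
  Δ         0.002513   0.002513 -8.3752e-04
  eq         0.05762     0.1668 3.2528e-05
  solve Keq expr → x = -8.3752e-04; check Q = 36.66

[J]_eq = 0.1668 M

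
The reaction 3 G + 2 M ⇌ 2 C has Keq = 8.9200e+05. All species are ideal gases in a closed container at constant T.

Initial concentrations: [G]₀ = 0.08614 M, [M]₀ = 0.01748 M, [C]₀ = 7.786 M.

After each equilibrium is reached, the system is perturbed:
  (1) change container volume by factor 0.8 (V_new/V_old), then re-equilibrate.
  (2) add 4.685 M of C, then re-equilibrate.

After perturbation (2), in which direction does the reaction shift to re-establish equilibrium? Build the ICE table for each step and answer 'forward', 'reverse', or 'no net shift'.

Q₀ = 3.1041e+08 vs Keq = 8.9200e+05 ⇒ Q>K, reverse
Step 1:
                  G         M         C
  Initial   0.08614   0.01748     7.786
  Change     0.1123   0.07487  -0.07487
  Equil      0.1985   0.09235     7.711
  solve Keq expr → x = -0.03744; check Q = 8.9200e+05
Then change container volume by factor 0.8 (V_new/V_old).
Step 2:
                  G         M         C
  Initial    0.2481    0.1154     9.639
  Change    -0.0263  -0.01754   0.01754
  Equil      0.2218   0.09791     9.656
  solve Keq expr → x = 0.008768; check Q = 8.9200e+05
Then add 4.685 M of C.
Step 3:
                  G         M         C
  Initial    0.2218   0.09791     14.34
  Change    0.03154   0.02103  -0.02103
  Equil      0.2533    0.1189     14.32
  solve Keq expr → x = -0.01051; check Q = 8.9200e+05

Direction: reverse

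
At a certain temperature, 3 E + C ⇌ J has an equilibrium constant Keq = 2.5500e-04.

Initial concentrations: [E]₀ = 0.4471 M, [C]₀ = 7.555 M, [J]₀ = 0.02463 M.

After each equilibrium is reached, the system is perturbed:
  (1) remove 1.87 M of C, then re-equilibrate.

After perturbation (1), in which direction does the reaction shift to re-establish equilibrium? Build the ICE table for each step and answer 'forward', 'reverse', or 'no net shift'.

Direction: reverse

Q₀ = 0.03648 vs Keq = 2.5500e-04 ⇒ Q>K, reverse
Step 1:
                   E          C          J
  Initial     0.4471      7.555    0.02463
  Change     0.07307    0.02436   -0.02436
  Equil       0.5202      7.579 2.7203e-04
  solve Keq expr → x = -0.02436; check Q = 2.5500e-04
Then remove 1.87 M of C.
Step 2:
                   E          C          J
  Initial     0.5202      5.709 2.7203e-04
  Change  2.0063e-04 6.6877e-05 -6.6877e-05
  Equil       0.5204      5.709 2.0515e-04
  solve Keq expr → x = -6.6877e-05; check Q = 2.5500e-04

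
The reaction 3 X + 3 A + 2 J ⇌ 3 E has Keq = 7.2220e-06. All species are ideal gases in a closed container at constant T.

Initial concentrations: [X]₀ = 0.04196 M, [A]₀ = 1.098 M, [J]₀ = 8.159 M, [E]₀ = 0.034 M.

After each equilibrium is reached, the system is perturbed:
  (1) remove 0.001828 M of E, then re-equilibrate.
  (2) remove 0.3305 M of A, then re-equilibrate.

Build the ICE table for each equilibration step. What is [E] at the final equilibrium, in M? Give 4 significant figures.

[E]_eq = 0.004354 M

Q₀ = 0.006037 vs Keq = 7.2220e-06 ⇒ Q>K, reverse
Step 1:
                  X         A         J         E
  Initial   0.04196     1.098     8.159     0.034
  Change    0.02783   0.02783   0.01856  -0.02783
  Equil     0.06979     1.126     8.178  0.006165
  solve Keq expr → x = -0.009278; check Q = 7.2220e-06
Then remove 0.001828 M of E.
Step 2:
                  X         A         J         E
  Initial   0.06979     1.126     8.178  0.004337
  Change  -0.001671 -0.001671 -0.001114  0.001671
  Equil     0.06812     1.124     8.176  0.006008
  solve Keq expr → x = 5.5698e-04; check Q = 7.2220e-06
Then remove 0.3305 M of A.
Step 3:
                  X         A         J         E
  Initial   0.06812    0.7937     8.176  0.006008
  Change   0.001654  0.001654  0.001103 -0.001654
  Equil     0.06978    0.7953     8.178  0.004354
  solve Keq expr → x = -5.5130e-04; check Q = 7.2220e-06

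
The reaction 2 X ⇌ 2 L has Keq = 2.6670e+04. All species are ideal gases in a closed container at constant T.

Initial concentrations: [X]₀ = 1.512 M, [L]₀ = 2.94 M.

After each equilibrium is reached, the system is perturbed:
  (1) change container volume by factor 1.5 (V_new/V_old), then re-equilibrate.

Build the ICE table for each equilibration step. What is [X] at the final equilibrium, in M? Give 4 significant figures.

Q₀ = 3.781 vs Keq = 2.6670e+04 ⇒ Q<K, forward
Step 1:
                   X          L
  I            1.512       2.94
  C           -1.485      1.485
  E           0.0271      4.425
  solve Keq expr → x = 0.7425; check Q = 2.6670e+04
Then change container volume by factor 1.5 (V_new/V_old).
Step 2:
                   X          L
  I          0.01806       2.95
  C                0          0
  E          0.01806       2.95
  solve Keq expr → x = 0; check Q = 2.6670e+04

[X]_eq = 0.01806 M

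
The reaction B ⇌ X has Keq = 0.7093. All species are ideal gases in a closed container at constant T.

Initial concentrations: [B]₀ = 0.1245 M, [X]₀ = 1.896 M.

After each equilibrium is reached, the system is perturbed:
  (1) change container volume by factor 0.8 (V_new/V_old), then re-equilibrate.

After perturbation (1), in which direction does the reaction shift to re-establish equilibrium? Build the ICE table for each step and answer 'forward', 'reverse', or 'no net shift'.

Q₀ = 15.23 vs Keq = 0.7093 ⇒ Q>K, reverse
Step 1:
                   B          X
  Initial     0.1245      1.896
  Change       1.058     -1.058
  Equil        1.182     0.8384
  solve Keq expr → x = -1.058; check Q = 0.7093
Then change container volume by factor 0.8 (V_new/V_old).
Step 2:
                   B          X
  Initial      1.478      1.048
  Change           0          0
  Equil        1.478      1.048
  solve Keq expr → x = 0; check Q = 0.7093

Direction: no net shift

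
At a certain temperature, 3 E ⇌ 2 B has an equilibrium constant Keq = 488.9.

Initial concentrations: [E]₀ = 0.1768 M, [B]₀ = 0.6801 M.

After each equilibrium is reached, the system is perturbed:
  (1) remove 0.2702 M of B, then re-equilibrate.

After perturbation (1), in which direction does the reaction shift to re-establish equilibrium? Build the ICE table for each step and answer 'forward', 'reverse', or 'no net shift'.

Q₀ = 83.69 vs Keq = 488.9 ⇒ Q<K, forward
Step 1:
                  E         B
  I          0.1768    0.6801
  C        -0.07394    0.0493
  E          0.1029    0.7294
  solve Keq expr → x = 0.02465; check Q = 488.9
Then remove 0.2702 M of B.
Step 2:
                  E         B
  I          0.1029    0.4592
  C        -0.02545   0.01697
  E          0.0774    0.4762
  solve Keq expr → x = 0.008484; check Q = 488.9

Direction: forward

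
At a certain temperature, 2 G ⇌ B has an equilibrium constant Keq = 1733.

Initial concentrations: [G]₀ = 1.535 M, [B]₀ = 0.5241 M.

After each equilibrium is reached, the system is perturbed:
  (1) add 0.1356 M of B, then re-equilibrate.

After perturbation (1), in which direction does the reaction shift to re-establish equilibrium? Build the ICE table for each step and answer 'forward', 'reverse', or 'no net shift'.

Direction: reverse

Q₀ = 0.2224 vs Keq = 1733 ⇒ Q<K, forward
Step 1:
                   G          B
  init         1.535     0.5241
  Δ           -1.508     0.7539
  eq         0.02716      1.278
  solve Keq expr → x = 0.7539; check Q = 1733
Then add 0.1356 M of B.
Step 2:
                   G          B
  init       0.02716      1.414
  Δ         0.001397 -6.9864e-04
  eq         0.02855      1.413
  solve Keq expr → x = -6.9864e-04; check Q = 1733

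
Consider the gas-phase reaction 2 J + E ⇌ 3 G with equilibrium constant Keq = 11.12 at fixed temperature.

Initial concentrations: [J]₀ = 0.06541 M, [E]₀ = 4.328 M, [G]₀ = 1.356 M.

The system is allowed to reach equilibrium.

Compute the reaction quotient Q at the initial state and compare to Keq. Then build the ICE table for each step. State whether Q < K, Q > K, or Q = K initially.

Q₀ = 134.6; Q > K (proceeds reverse)

Q₀ = 134.6 vs Keq = 11.12 ⇒ Q>K, reverse
Step 1:
                   J          E          G
  init       0.06541      4.328      1.356
  Δ           0.1179    0.05896    -0.1769
  eq          0.1833      4.387      1.179
  solve Keq expr → x = -0.05896; check Q = 11.12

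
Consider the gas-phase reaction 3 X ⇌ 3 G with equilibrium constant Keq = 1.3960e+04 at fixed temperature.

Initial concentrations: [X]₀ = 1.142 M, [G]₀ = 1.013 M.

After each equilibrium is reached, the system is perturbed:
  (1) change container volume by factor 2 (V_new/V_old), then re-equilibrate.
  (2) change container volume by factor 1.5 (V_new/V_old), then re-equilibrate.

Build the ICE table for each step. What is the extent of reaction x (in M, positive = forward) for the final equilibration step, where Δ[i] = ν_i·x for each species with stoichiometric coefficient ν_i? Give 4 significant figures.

x = 0 M

Q₀ = 0.698 vs Keq = 1.3960e+04 ⇒ Q<K, forward
Step 1:
                   X          G
  I            1.142      1.013
  C           -1.056      1.056
  E          0.08593      2.069
  solve Keq expr → x = 0.352; check Q = 1.3960e+04
Then change container volume by factor 2 (V_new/V_old).
Step 2:
                   X          G
  I          0.04297      1.035
  C                0          0
  E          0.04297      1.035
  solve Keq expr → x = 0; check Q = 1.3960e+04
Then change container volume by factor 1.5 (V_new/V_old).
Step 3:
                   X          G
  I          0.02864     0.6897
  C                0          0
  E          0.02864     0.6897
  solve Keq expr → x = 0; check Q = 1.3960e+04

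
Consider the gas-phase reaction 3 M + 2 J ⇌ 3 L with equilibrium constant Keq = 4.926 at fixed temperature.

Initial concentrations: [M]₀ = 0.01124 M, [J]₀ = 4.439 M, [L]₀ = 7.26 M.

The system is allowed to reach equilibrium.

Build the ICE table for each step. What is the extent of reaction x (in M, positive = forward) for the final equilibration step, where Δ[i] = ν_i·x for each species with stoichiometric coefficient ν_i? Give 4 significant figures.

x = -0.3921 M

Q₀ = 1.3675e+07 vs Keq = 4.926 ⇒ Q>K, reverse
Step 1:
                    M           J           L
  init        0.01124       4.439        7.26
  Δ             1.176      0.7843      -1.176
  eq            1.188       5.223       6.084
  solve Keq expr → x = -0.3921; check Q = 4.926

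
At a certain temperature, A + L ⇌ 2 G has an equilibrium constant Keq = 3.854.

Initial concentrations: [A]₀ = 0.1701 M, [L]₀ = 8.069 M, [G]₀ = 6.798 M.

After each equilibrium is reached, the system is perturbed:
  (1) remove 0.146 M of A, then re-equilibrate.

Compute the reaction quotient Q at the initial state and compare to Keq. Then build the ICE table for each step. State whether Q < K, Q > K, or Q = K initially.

Q₀ = 33.67; Q > K (proceeds reverse)

Q₀ = 33.67 vs Keq = 3.854 ⇒ Q>K, reverse
Step 1:
                  A         L         G
  Initial    0.1701     8.069     6.798
  Change     0.6955    0.6955    -1.391
  Equil      0.8656     8.764     5.407
  solve Keq expr → x = -0.6955; check Q = 3.854
Then remove 0.146 M of A.
Step 2:
                  A         L         G
  Initial    0.7196     8.764     5.407
  Change    0.08478   0.08478   -0.1696
  Equil      0.8043     8.849     5.238
  solve Keq expr → x = -0.08478; check Q = 3.854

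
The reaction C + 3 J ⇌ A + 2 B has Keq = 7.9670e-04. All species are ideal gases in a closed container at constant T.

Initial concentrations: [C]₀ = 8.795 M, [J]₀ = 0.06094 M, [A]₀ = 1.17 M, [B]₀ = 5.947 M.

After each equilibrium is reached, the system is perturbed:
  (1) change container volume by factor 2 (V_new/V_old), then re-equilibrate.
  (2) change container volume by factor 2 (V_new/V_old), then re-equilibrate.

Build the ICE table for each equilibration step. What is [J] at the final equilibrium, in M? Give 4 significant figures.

[J]_eq = 0.8877 M

Q₀ = 2.0789e+04 vs Keq = 7.9670e-04 ⇒ Q>K, reverse
Step 1:
                  C         J         A         B
  Initial     8.795   0.06094      1.17     5.947
  Change      1.145     3.434    -1.145    -2.289
  Equil        9.94     3.495   0.02527     3.658
  solve Keq expr → x = -1.145; check Q = 7.9670e-04
Then change container volume by factor 2 (V_new/V_old).
Step 2:
                  C         J         A         B
  Initial      4.97     1.748   0.01264     1.829
  Change   0.006026   0.01808 -0.006026  -0.01205
  Equil       4.976     1.766  0.006611     1.817
  solve Keq expr → x = -0.006026; check Q = 7.9670e-04
Then change container volume by factor 2 (V_new/V_old).
Step 3:
                  C         J         A         B
  Initial     2.488    0.8828  0.003306    0.9084
  Change   0.001612  0.004837 -0.001612 -0.003225
  Equil        2.49    0.8877  0.001693    0.9051
  solve Keq expr → x = -0.001612; check Q = 7.9670e-04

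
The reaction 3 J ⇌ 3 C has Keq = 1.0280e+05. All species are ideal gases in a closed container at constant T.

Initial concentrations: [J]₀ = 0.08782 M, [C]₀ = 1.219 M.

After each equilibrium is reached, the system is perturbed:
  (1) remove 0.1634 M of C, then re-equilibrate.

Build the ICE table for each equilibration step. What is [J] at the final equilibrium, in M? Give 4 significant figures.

Q₀ = 2674 vs Keq = 1.0280e+05 ⇒ Q<K, forward
Step 1:
                    J           C
  I           0.08782       1.219
  C          -0.06051     0.06051
  E           0.02731        1.28
  solve Keq expr → x = 0.02017; check Q = 1.0280e+05
Then remove 0.1634 M of C.
Step 2:
                    J           C
  I           0.02731       1.116
  C         -0.003415    0.003415
  E            0.0239        1.12
  solve Keq expr → x = 0.001138; check Q = 1.0280e+05

[J]_eq = 0.0239 M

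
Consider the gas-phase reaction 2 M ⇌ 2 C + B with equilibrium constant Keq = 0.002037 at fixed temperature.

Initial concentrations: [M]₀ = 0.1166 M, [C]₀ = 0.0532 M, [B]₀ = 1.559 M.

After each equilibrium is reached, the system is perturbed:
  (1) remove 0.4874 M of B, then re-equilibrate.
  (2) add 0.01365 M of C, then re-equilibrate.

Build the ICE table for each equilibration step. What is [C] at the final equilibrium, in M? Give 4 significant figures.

Q₀ = 0.3245 vs Keq = 0.002037 ⇒ Q>K, reverse
Step 1:
                  M         C         B
  Initial    0.1166    0.0532     1.559
  Change    0.04723  -0.04723  -0.02362
  Equil      0.1638  0.005967     1.535
  solve Keq expr → x = -0.02362; check Q = 0.002037
Then remove 0.4874 M of B.
Step 2:
                  M         C         B
  Initial    0.1638  0.005967     1.048
  Change  -0.001201  0.001201 6.0030e-04
  Equil      0.1626  0.007168     1.049
  solve Keq expr → x = 6.0030e-04; check Q = 0.002037
Then add 0.01365 M of C.
Step 3:
                  M         C         B
  Initial    0.1626   0.02082     1.049
  Change    0.01305  -0.01305 -0.006525
  Equil      0.1757  0.007767     1.042
  solve Keq expr → x = -0.006525; check Q = 0.002037

[C]_eq = 0.007767 M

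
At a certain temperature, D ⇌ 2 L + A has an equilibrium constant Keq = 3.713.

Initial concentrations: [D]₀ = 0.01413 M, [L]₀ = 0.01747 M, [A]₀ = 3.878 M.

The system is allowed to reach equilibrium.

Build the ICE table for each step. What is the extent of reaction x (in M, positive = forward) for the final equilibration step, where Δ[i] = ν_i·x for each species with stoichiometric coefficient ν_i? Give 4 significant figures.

x = 0.01228 M

Q₀ = 0.08376 vs Keq = 3.713 ⇒ Q<K, forward
Step 1:
                    D           L           A
  I           0.01413     0.01747       3.878
  C          -0.01228     0.02456     0.01228
  E          0.001851     0.04203        3.89
  solve Keq expr → x = 0.01228; check Q = 3.713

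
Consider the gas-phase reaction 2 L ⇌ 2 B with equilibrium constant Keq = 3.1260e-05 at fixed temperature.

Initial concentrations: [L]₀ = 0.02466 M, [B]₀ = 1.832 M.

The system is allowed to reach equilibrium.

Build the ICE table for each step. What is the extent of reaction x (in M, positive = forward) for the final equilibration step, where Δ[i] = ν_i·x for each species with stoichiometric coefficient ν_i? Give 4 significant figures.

x = -0.9108 M

Q₀ = 5519 vs Keq = 3.1260e-05 ⇒ Q>K, reverse
Step 1:
                    L           B
  init        0.02466       1.832
  Δ             1.822      -1.822
  eq            1.846     0.01032
  solve Keq expr → x = -0.9108; check Q = 3.1260e-05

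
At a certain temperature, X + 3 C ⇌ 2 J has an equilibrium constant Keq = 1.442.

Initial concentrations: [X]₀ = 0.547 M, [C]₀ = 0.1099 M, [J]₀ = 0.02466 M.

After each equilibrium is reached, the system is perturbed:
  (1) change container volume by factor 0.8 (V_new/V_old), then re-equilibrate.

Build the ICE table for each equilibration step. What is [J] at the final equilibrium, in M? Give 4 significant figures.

[J]_eq = 0.04168 M

Q₀ = 0.8375 vs Keq = 1.442 ⇒ Q<K, forward
Step 1:
                    X           C           J
  init          0.547      0.1099     0.02466
  Δ         -0.002311   -0.006933    0.004622
  eq           0.5447       0.103     0.02928
  solve Keq expr → x = 0.002311; check Q = 1.442
Then change container volume by factor 0.8 (V_new/V_old).
Step 2:
                    X           C           J
  init         0.6809      0.1287      0.0366
  Δ         -0.002537   -0.007612    0.005075
  eq           0.6783      0.1211     0.04168
  solve Keq expr → x = 0.002537; check Q = 1.442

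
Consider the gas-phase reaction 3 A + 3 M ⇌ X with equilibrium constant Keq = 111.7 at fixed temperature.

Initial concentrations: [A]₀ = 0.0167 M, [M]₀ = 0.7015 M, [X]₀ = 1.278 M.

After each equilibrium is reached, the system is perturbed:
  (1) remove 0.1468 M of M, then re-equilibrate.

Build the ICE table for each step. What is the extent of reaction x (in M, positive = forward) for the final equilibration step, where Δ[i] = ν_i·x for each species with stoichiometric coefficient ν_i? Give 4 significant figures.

x = -0.01094 M

Q₀ = 7.9487e+05 vs Keq = 111.7 ⇒ Q>K, reverse
Step 1:
                    A           M           X
  I            0.0167      0.7015       1.278
  C            0.2224      0.2224    -0.07413
  E            0.2391      0.9239       1.204
  solve Keq expr → x = -0.07413; check Q = 111.7
Then remove 0.1468 M of M.
Step 2:
                    A           M           X
  I            0.2391      0.7771       1.204
  C           0.03282     0.03282    -0.01094
  E            0.2719      0.8099       1.193
  solve Keq expr → x = -0.01094; check Q = 111.7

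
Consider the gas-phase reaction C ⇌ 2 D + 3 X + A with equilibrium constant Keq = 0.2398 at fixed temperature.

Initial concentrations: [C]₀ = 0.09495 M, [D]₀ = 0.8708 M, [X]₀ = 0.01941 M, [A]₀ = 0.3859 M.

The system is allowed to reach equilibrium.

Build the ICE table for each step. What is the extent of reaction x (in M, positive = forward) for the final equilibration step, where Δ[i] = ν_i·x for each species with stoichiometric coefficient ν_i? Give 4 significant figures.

x = 0.07072 M

Q₀ = 2.2537e-05 vs Keq = 0.2398 ⇒ Q<K, forward
Step 1:
                    C           D           X           A
  init        0.09495      0.8708     0.01941      0.3859
  Δ          -0.07072      0.1414      0.2122     0.07072
  eq          0.02423       1.012      0.2316      0.4566
  solve Keq expr → x = 0.07072; check Q = 0.2398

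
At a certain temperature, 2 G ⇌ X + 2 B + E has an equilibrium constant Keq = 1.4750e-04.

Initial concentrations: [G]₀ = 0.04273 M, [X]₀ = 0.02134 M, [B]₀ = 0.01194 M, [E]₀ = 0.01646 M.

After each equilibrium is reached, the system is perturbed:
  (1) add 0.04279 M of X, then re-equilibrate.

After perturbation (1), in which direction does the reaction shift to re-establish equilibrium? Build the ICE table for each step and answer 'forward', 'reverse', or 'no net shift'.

Q₀ = 2.7426e-05 vs Keq = 1.4750e-04 ⇒ Q<K, forward
Step 1:
                    G           X           B           E
  init        0.04273     0.02134     0.01194     0.01646
  Δ         -0.007277    0.003638    0.007277    0.003638
  eq          0.03545     0.02498     0.01922      0.0201
  solve Keq expr → x = 0.003638; check Q = 1.4750e-04
Then add 0.04279 M of X.
Step 2:
                    G           X           B           E
  init        0.03545     0.06777     0.01922      0.0201
  Δ          0.004827   -0.002414   -0.004827   -0.002414
  eq          0.04028     0.06535     0.01439     0.01768
  solve Keq expr → x = -0.002414; check Q = 1.4750e-04

Direction: reverse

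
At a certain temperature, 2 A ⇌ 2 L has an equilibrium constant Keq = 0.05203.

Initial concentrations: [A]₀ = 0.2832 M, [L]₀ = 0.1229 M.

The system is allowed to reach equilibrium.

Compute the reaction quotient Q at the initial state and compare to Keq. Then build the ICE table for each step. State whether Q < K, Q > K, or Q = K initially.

Q₀ = 0.1883; Q > K (proceeds reverse)

Q₀ = 0.1883 vs Keq = 0.05203 ⇒ Q>K, reverse
Step 1:
                  A         L
  I          0.2832    0.1229
  C         0.04747  -0.04747
  E          0.3307   0.07543
  solve Keq expr → x = -0.02374; check Q = 0.05203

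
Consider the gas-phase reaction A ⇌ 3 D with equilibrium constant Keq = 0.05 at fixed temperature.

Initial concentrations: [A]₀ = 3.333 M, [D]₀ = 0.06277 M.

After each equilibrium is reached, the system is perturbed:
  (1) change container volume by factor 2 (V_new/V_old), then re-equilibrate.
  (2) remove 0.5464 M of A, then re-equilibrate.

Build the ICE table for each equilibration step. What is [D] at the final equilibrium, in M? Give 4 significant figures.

Q₀ = 7.4203e-05 vs Keq = 0.05 ⇒ Q<K, forward
Step 1:
                    A           D
  init          3.333     0.06277
  Δ           -0.1595      0.4786
  eq            3.173      0.5414
  solve Keq expr → x = 0.1595; check Q = 0.05
Then change container volume by factor 2 (V_new/V_old).
Step 2:
                    A           D
  init          1.587      0.2707
  Δ          -0.05144      0.1543
  eq            1.535       0.425
  solve Keq expr → x = 0.05144; check Q = 0.05
Then remove 0.5464 M of A.
Step 3:
                    A           D
  init         0.9889       0.425
  Δ           0.01856    -0.05568
  eq            1.007      0.3693
  solve Keq expr → x = -0.01856; check Q = 0.05

[D]_eq = 0.3693 M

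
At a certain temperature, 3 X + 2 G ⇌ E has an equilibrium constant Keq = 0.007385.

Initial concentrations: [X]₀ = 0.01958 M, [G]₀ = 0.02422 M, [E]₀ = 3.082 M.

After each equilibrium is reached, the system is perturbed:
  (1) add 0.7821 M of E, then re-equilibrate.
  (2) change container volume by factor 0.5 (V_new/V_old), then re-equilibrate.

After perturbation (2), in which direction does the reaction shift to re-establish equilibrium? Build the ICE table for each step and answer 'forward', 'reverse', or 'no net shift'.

Direction: forward

Q₀ = 6.9992e+08 vs Keq = 0.007385 ⇒ Q>K, reverse
Step 1:
                    X           G           E
  I           0.01958     0.02422       3.082
  C             3.543       2.362      -1.181
  E             3.562       2.386       1.901
  solve Keq expr → x = -1.181; check Q = 0.007385
Then add 0.7821 M of E.
Step 2:
                    X           G           E
  I             3.562       2.386       2.683
  C            0.2323      0.1549    -0.07744
  E             3.795       2.541       2.606
  solve Keq expr → x = -0.07744; check Q = 0.007385
Then change container volume by factor 0.5 (V_new/V_old).
Step 3:
                    X           G           E
  I              7.59       5.082       5.211
  C            -3.076      -2.051       1.025
  E             4.513       3.031       6.237
  solve Keq expr → x = 1.025; check Q = 0.007385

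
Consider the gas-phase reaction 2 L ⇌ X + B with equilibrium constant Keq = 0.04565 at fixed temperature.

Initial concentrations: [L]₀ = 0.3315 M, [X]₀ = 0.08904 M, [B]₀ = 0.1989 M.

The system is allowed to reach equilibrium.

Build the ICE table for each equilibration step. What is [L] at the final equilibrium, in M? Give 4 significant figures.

[L]_eq = 0.4119 M

Q₀ = 0.1612 vs Keq = 0.04565 ⇒ Q>K, reverse
Step 1:
                    L           X           B
  Initial      0.3315     0.08904      0.1989
  Change      0.08044    -0.04022    -0.04022
  Equil        0.4119     0.04882      0.1587
  solve Keq expr → x = -0.04022; check Q = 0.04565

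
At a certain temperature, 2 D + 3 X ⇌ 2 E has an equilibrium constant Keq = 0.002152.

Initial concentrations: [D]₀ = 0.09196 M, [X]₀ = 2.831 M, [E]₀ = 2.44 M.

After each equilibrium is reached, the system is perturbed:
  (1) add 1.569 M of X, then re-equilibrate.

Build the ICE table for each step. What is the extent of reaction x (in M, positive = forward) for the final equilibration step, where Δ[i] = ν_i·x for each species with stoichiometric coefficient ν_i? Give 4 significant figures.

Q₀ = 31.03 vs Keq = 0.002152 ⇒ Q>K, reverse
Step 1:
                  D         X         E
  I         0.09196     2.831      2.44
  C           1.549     2.324    -1.549
  E           1.641     5.155    0.8909
  solve Keq expr → x = -0.7745; check Q = 0.002152
Then add 1.569 M of X.
Step 2:
                  D         X         E
  I           1.641     6.724    0.8909
  C         -0.1988   -0.2982    0.1988
  E           1.442     6.425      1.09
  solve Keq expr → x = 0.0994; check Q = 0.002152

x = 0.0994 M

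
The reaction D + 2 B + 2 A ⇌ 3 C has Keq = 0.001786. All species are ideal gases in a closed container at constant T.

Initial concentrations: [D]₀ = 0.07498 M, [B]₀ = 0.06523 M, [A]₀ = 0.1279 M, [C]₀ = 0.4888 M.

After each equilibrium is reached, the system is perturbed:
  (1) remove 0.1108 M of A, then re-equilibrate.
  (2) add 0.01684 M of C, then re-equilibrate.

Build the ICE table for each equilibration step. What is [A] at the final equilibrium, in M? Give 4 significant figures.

Q₀ = 2.2378e+04 vs Keq = 0.001786 ⇒ Q>K, reverse
Step 1:
                    D           B           A           C
  I           0.07498     0.06523      0.1279      0.4888
  C            0.1555      0.3109      0.3109     -0.4664
  E            0.2305      0.3762      0.4388     0.02238
  solve Keq expr → x = -0.1555; check Q = 0.001786
Then remove 0.1108 M of A.
Step 2:
                    D           B           A           C
  I            0.2305      0.3762       0.328     0.02238
  C          0.001246    0.002493    0.002493   -0.003739
  E            0.2317      0.3787      0.3305     0.01865
  solve Keq expr → x = -0.001246; check Q = 0.001786
Then add 0.01684 M of C.
Step 3:
                    D           B           A           C
  I            0.2317      0.3787      0.3305     0.03549
  C          0.005314     0.01063     0.01063    -0.01594
  E             0.237      0.3893      0.3412     0.01955
  solve Keq expr → x = -0.005314; check Q = 0.001786

[A]_eq = 0.3412 M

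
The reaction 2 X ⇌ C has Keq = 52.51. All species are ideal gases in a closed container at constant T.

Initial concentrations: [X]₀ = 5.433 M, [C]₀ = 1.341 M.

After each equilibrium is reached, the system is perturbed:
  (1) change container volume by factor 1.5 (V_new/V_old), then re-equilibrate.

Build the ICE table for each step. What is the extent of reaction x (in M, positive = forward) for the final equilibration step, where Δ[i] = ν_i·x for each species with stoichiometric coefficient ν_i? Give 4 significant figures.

Q₀ = 0.04543 vs Keq = 52.51 ⇒ Q<K, forward
Step 1:
                   X          C
  I            5.433      1.341
  C            -5.16       2.58
  E           0.2733      3.921
  solve Keq expr → x = 2.58; check Q = 52.51
Then change container volume by factor 1.5 (V_new/V_old).
Step 2:
                   X          C
  I           0.1822      2.614
  C          0.04008   -0.02004
  E           0.2223      2.594
  solve Keq expr → x = -0.02004; check Q = 52.51

x = -0.02004 M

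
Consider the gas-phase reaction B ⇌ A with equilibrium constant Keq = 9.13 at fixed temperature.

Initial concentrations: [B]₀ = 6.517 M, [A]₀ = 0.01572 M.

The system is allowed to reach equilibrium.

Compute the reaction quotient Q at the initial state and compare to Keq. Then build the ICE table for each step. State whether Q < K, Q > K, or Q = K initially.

Q₀ = 0.002412 vs Keq = 9.13 ⇒ Q<K, forward
Step 1:
                   B          A
  Initial      6.517    0.01572
  Change      -5.872      5.872
  Equil       0.6449      5.888
  solve Keq expr → x = 5.872; check Q = 9.13

Q₀ = 0.002412; Q < K (proceeds forward)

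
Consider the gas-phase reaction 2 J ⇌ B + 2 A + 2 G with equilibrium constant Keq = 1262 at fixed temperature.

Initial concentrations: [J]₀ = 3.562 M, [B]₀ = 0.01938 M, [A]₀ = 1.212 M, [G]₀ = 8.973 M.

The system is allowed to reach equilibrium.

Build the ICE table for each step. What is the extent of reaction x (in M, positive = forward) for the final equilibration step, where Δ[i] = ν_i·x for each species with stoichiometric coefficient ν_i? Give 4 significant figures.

Q₀ = 0.1807 vs Keq = 1262 ⇒ Q<K, forward
Step 1:
                    J           B           A           G
  init          3.562     0.01938       1.212       8.973
  Δ            -2.333       1.167       2.333       2.333
  eq            1.229       1.186       3.545       11.31
  solve Keq expr → x = 1.167; check Q = 1262

x = 1.167 M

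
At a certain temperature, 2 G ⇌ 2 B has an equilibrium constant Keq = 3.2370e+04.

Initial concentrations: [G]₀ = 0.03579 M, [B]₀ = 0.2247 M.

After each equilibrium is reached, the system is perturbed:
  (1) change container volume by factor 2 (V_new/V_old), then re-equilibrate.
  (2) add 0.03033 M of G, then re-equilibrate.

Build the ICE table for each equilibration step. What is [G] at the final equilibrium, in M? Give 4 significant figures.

Q₀ = 39.42 vs Keq = 3.2370e+04 ⇒ Q<K, forward
Step 1:
                   G          B
  Initial    0.03579     0.2247
  Change    -0.03435    0.03435
  Equil      0.00144     0.2591
  solve Keq expr → x = 0.01718; check Q = 3.2370e+04
Then change container volume by factor 2 (V_new/V_old).
Step 2:
                   G          B
  Initial 7.1992e-04     0.1295
  Change           0          0
  Equil   7.1992e-04     0.1295
  solve Keq expr → x = 0; check Q = 3.2370e+04
Then add 0.03033 M of G.
Step 3:
                   G          B
  Initial    0.03105     0.1295
  Change    -0.03016    0.03016
  Equil   8.8756e-04     0.1597
  solve Keq expr → x = 0.01508; check Q = 3.2370e+04

[G]_eq = 8.8756e-04 M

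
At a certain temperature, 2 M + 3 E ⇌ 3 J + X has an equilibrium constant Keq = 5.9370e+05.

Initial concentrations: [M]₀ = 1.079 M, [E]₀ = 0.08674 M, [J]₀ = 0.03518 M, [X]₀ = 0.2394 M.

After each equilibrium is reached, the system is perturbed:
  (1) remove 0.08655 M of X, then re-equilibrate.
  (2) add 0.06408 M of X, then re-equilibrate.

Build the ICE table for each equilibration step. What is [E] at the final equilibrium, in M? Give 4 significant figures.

Q₀ = 0.01372 vs Keq = 5.9370e+05 ⇒ Q<K, forward
Step 1:
                   M          E          J          X
  I            1.079    0.08674    0.03518     0.2394
  C         -0.05722   -0.08582    0.08582    0.02861
  E            1.022 9.1501e-04      0.121      0.268
  solve Keq expr → x = 0.02861; check Q = 5.9370e+05
Then remove 0.08655 M of X.
Step 2:
                   M          E          J          X
  I            1.022 9.1501e-04      0.121     0.1815
  C       -7.3809e-05 -1.1071e-04 1.1071e-04 3.6904e-05
  E            1.022 8.0429e-04     0.1211     0.1815
  solve Keq expr → x = 3.6904e-05; check Q = 5.9370e+05
Then add 0.06408 M of X.
Step 3:
                   M          E          J          X
  I            1.022 8.0429e-04     0.1211     0.2456
  C       5.6403e-05 8.4604e-05 -8.4604e-05 -2.8201e-05
  E            1.022 8.8890e-04      0.121     0.2455
  solve Keq expr → x = -2.8201e-05; check Q = 5.9370e+05

[E]_eq = 8.8890e-04 M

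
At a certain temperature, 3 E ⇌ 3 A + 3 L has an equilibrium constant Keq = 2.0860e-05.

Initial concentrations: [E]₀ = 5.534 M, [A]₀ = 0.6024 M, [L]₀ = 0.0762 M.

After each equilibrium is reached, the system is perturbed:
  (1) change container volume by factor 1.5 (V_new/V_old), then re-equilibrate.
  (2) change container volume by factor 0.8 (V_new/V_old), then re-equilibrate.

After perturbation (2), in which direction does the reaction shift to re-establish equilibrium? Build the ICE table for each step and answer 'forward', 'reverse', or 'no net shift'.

Q₀ = 5.7069e-07 vs Keq = 2.0860e-05 ⇒ Q<K, forward
Step 1:
                   E          A          L
  I            5.534     0.6024     0.0762
  C          -0.1277     0.1277     0.1277
  E            5.406     0.7301     0.2039
  solve Keq expr → x = 0.04255; check Q = 2.0860e-05
Then change container volume by factor 1.5 (V_new/V_old).
Step 2:
                   E          A          L
  I            3.604     0.4867     0.1359
  C         -0.04741    0.04741    0.04741
  E            3.557     0.5341     0.1833
  solve Keq expr → x = 0.0158; check Q = 2.0860e-05
Then change container volume by factor 0.8 (V_new/V_old).
Step 3:
                   E          A          L
  I            4.446     0.6676     0.2291
  C          0.03438   -0.03438   -0.03438
  E             4.48     0.6333     0.1948
  solve Keq expr → x = -0.01146; check Q = 2.0860e-05

Direction: reverse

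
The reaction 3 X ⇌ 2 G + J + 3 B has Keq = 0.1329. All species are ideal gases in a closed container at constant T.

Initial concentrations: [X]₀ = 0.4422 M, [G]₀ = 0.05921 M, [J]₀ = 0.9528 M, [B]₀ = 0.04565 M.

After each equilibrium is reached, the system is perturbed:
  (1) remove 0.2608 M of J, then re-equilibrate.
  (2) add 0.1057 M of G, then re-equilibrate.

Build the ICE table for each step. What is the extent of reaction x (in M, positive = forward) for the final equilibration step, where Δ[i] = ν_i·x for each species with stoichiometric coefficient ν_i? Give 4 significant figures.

Q₀ = 3.6750e-06 vs Keq = 0.1329 ⇒ Q<K, forward
Step 1:
                  X         G         J         B
  Initial    0.4422   0.05921    0.9528   0.04565
  Change    -0.2384    0.1589   0.07946    0.2384
  Equil      0.2038    0.2181     1.032     0.284
  solve Keq expr → x = 0.07946; check Q = 0.1329
Then remove 0.2608 M of J.
Step 2:
                  X         G         J         B
  Initial    0.2038    0.2181    0.7715     0.284
  Change  -0.009125  0.006083  0.003042  0.009125
  Equil      0.1947    0.2242    0.7745    0.2932
  solve Keq expr → x = 0.003042; check Q = 0.1329
Then add 0.1057 M of G.
Step 3:
                  X         G         J         B
  Initial    0.1947    0.3299    0.7745    0.2932
  Change    0.02595   -0.0173 -0.008651  -0.02595
  Equil      0.2207    0.3126    0.7658    0.2672
  solve Keq expr → x = -0.008651; check Q = 0.1329

x = -0.008651 M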